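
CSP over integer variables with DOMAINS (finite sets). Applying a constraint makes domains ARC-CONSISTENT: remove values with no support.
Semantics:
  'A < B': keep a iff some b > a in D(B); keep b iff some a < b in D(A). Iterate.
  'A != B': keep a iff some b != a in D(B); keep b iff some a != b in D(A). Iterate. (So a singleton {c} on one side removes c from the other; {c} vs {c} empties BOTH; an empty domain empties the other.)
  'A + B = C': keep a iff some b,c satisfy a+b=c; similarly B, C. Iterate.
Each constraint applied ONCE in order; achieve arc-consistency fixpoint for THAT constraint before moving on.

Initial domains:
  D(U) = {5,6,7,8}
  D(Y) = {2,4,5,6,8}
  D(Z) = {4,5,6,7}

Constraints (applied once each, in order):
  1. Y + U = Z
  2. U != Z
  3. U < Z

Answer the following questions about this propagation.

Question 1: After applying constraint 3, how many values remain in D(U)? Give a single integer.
Answer: 1

Derivation:
Constraint 1 (Y + U = Z) on D(Y)={2,4,5,6,8} D(U)={5,6,7,8} D(Z)={4,5,6,7}: Y {2,4,5,6,8}->{2}; U {5,6,7,8}->{5}; Z {4,5,6,7}->{7}
Constraint 2 (U != Z) on D(U)={5} D(Z)={7}: no change
Constraint 3 (U < Z) on D(U)={5} D(Z)={7}: no change
So after constraint 3: D(U)={5}, size = 1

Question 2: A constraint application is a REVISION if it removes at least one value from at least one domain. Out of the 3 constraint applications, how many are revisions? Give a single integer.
Constraint 1 (Y + U = Z) on D(Y)={2,4,5,6,8} D(U)={5,6,7,8} D(Z)={4,5,6,7}: Y {2,4,5,6,8}->{2}; U {5,6,7,8}->{5}; Z {4,5,6,7}->{7} => REVISION
Constraint 2 (U != Z) on D(U)={5} D(Z)={7}: no change => not a revision
Constraint 3 (U < Z) on D(U)={5} D(Z)={7}: no change => not a revision
Total revisions = 1

Answer: 1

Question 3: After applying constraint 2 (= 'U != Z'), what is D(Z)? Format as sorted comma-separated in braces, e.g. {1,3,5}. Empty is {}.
Constraint 1 (Y + U = Z) on D(Y)={2,4,5,6,8} D(U)={5,6,7,8} D(Z)={4,5,6,7}: Y {2,4,5,6,8}->{2}; U {5,6,7,8}->{5}; Z {4,5,6,7}->{7}
Constraint 2 (U != Z) on D(U)={5} D(Z)={7}: no change
So after constraint 2: D(Z) = {7}

Answer: {7}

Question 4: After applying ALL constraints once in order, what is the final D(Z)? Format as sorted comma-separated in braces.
Answer: {7}

Derivation:
Constraint 1 (Y + U = Z) on D(Y)={2,4,5,6,8} D(U)={5,6,7,8} D(Z)={4,5,6,7}: Y {2,4,5,6,8}->{2}; U {5,6,7,8}->{5}; Z {4,5,6,7}->{7}
Constraint 2 (U != Z) on D(U)={5} D(Z)={7}: no change
Constraint 3 (U < Z) on D(U)={5} D(Z)={7}: no change
So after all 3 constraints: D(Z) = {7}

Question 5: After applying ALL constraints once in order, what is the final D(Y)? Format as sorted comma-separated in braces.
Constraint 1 (Y + U = Z) on D(Y)={2,4,5,6,8} D(U)={5,6,7,8} D(Z)={4,5,6,7}: Y {2,4,5,6,8}->{2}; U {5,6,7,8}->{5}; Z {4,5,6,7}->{7}
Constraint 2 (U != Z) on D(U)={5} D(Z)={7}: no change
Constraint 3 (U < Z) on D(U)={5} D(Z)={7}: no change
So after all 3 constraints: D(Y) = {2}

Answer: {2}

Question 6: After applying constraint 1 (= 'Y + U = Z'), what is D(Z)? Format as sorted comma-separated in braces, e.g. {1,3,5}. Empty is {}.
Answer: {7}

Derivation:
Constraint 1 (Y + U = Z) on D(Y)={2,4,5,6,8} D(U)={5,6,7,8} D(Z)={4,5,6,7}: Y {2,4,5,6,8}->{2}; U {5,6,7,8}->{5}; Z {4,5,6,7}->{7}
So after constraint 1: D(Z) = {7}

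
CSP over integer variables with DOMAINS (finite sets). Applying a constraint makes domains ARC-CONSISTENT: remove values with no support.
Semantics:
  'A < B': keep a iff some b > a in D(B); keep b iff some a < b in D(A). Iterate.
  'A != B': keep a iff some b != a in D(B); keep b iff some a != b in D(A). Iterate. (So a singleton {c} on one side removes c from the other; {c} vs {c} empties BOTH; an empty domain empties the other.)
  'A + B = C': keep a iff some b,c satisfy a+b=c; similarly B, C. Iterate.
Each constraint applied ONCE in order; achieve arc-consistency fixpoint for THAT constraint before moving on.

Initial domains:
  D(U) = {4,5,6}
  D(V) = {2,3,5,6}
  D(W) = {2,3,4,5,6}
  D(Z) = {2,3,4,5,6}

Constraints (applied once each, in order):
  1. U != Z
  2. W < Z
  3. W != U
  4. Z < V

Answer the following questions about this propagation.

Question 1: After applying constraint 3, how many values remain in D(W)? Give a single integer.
Constraint 1 (U != Z) on D(U)={4,5,6} D(Z)={2,3,4,5,6}: no change
Constraint 2 (W < Z) on D(W)={2,3,4,5,6} D(Z)={2,3,4,5,6}: W {2,3,4,5,6}->{2,3,4,5}; Z {2,3,4,5,6}->{3,4,5,6}
Constraint 3 (W != U) on D(W)={2,3,4,5} D(U)={4,5,6}: no change
So after constraint 3: D(W)={2,3,4,5}, size = 4

Answer: 4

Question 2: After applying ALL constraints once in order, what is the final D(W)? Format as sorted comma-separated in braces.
Answer: {2,3,4,5}

Derivation:
Constraint 1 (U != Z) on D(U)={4,5,6} D(Z)={2,3,4,5,6}: no change
Constraint 2 (W < Z) on D(W)={2,3,4,5,6} D(Z)={2,3,4,5,6}: W {2,3,4,5,6}->{2,3,4,5}; Z {2,3,4,5,6}->{3,4,5,6}
Constraint 3 (W != U) on D(W)={2,3,4,5} D(U)={4,5,6}: no change
Constraint 4 (Z < V) on D(Z)={3,4,5,6} D(V)={2,3,5,6}: Z {3,4,5,6}->{3,4,5}; V {2,3,5,6}->{5,6}
So after all 4 constraints: D(W) = {2,3,4,5}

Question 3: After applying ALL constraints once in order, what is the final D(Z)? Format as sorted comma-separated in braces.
Constraint 1 (U != Z) on D(U)={4,5,6} D(Z)={2,3,4,5,6}: no change
Constraint 2 (W < Z) on D(W)={2,3,4,5,6} D(Z)={2,3,4,5,6}: W {2,3,4,5,6}->{2,3,4,5}; Z {2,3,4,5,6}->{3,4,5,6}
Constraint 3 (W != U) on D(W)={2,3,4,5} D(U)={4,5,6}: no change
Constraint 4 (Z < V) on D(Z)={3,4,5,6} D(V)={2,3,5,6}: Z {3,4,5,6}->{3,4,5}; V {2,3,5,6}->{5,6}
So after all 4 constraints: D(Z) = {3,4,5}

Answer: {3,4,5}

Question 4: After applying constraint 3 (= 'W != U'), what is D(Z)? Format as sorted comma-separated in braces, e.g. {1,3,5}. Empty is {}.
Answer: {3,4,5,6}

Derivation:
Constraint 1 (U != Z) on D(U)={4,5,6} D(Z)={2,3,4,5,6}: no change
Constraint 2 (W < Z) on D(W)={2,3,4,5,6} D(Z)={2,3,4,5,6}: W {2,3,4,5,6}->{2,3,4,5}; Z {2,3,4,5,6}->{3,4,5,6}
Constraint 3 (W != U) on D(W)={2,3,4,5} D(U)={4,5,6}: no change
So after constraint 3: D(Z) = {3,4,5,6}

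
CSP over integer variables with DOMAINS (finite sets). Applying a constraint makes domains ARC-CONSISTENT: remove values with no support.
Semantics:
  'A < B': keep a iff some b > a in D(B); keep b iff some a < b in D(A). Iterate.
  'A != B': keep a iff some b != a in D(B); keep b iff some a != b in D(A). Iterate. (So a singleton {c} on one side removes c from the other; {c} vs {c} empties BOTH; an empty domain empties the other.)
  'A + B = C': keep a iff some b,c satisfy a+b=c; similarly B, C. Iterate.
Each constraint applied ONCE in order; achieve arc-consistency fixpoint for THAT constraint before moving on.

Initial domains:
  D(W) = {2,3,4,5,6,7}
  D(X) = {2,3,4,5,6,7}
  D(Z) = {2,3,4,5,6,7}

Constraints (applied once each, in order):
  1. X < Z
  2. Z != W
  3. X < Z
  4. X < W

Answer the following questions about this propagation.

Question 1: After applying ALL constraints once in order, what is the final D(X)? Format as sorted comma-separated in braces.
Constraint 1 (X < Z) on D(X)={2,3,4,5,6,7} D(Z)={2,3,4,5,6,7}: X {2,3,4,5,6,7}->{2,3,4,5,6}; Z {2,3,4,5,6,7}->{3,4,5,6,7}
Constraint 2 (Z != W) on D(Z)={3,4,5,6,7} D(W)={2,3,4,5,6,7}: no change
Constraint 3 (X < Z) on D(X)={2,3,4,5,6} D(Z)={3,4,5,6,7}: no change
Constraint 4 (X < W) on D(X)={2,3,4,5,6} D(W)={2,3,4,5,6,7}: W {2,3,4,5,6,7}->{3,4,5,6,7}
So after all 4 constraints: D(X) = {2,3,4,5,6}

Answer: {2,3,4,5,6}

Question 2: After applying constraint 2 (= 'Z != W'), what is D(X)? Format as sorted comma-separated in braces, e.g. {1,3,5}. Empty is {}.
Answer: {2,3,4,5,6}

Derivation:
Constraint 1 (X < Z) on D(X)={2,3,4,5,6,7} D(Z)={2,3,4,5,6,7}: X {2,3,4,5,6,7}->{2,3,4,5,6}; Z {2,3,4,5,6,7}->{3,4,5,6,7}
Constraint 2 (Z != W) on D(Z)={3,4,5,6,7} D(W)={2,3,4,5,6,7}: no change
So after constraint 2: D(X) = {2,3,4,5,6}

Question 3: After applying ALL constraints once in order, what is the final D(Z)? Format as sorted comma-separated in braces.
Answer: {3,4,5,6,7}

Derivation:
Constraint 1 (X < Z) on D(X)={2,3,4,5,6,7} D(Z)={2,3,4,5,6,7}: X {2,3,4,5,6,7}->{2,3,4,5,6}; Z {2,3,4,5,6,7}->{3,4,5,6,7}
Constraint 2 (Z != W) on D(Z)={3,4,5,6,7} D(W)={2,3,4,5,6,7}: no change
Constraint 3 (X < Z) on D(X)={2,3,4,5,6} D(Z)={3,4,5,6,7}: no change
Constraint 4 (X < W) on D(X)={2,3,4,5,6} D(W)={2,3,4,5,6,7}: W {2,3,4,5,6,7}->{3,4,5,6,7}
So after all 4 constraints: D(Z) = {3,4,5,6,7}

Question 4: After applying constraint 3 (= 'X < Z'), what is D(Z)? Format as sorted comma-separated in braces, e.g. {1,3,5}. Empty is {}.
Answer: {3,4,5,6,7}

Derivation:
Constraint 1 (X < Z) on D(X)={2,3,4,5,6,7} D(Z)={2,3,4,5,6,7}: X {2,3,4,5,6,7}->{2,3,4,5,6}; Z {2,3,4,5,6,7}->{3,4,5,6,7}
Constraint 2 (Z != W) on D(Z)={3,4,5,6,7} D(W)={2,3,4,5,6,7}: no change
Constraint 3 (X < Z) on D(X)={2,3,4,5,6} D(Z)={3,4,5,6,7}: no change
So after constraint 3: D(Z) = {3,4,5,6,7}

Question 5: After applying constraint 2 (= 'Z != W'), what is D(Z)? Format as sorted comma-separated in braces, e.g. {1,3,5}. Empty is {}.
Answer: {3,4,5,6,7}

Derivation:
Constraint 1 (X < Z) on D(X)={2,3,4,5,6,7} D(Z)={2,3,4,5,6,7}: X {2,3,4,5,6,7}->{2,3,4,5,6}; Z {2,3,4,5,6,7}->{3,4,5,6,7}
Constraint 2 (Z != W) on D(Z)={3,4,5,6,7} D(W)={2,3,4,5,6,7}: no change
So after constraint 2: D(Z) = {3,4,5,6,7}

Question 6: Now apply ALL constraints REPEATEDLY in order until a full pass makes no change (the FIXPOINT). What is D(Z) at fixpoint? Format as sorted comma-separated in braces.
Answer: {3,4,5,6,7}

Derivation:
pass 0 (initial): D(Z)={2,3,4,5,6,7}
pass 1: W {2,3,4,5,6,7}->{3,4,5,6,7}; X {2,3,4,5,6,7}->{2,3,4,5,6}; Z {2,3,4,5,6,7}->{3,4,5,6,7}
pass 2: no change
Fixpoint after 2 passes: D(Z) = {3,4,5,6,7}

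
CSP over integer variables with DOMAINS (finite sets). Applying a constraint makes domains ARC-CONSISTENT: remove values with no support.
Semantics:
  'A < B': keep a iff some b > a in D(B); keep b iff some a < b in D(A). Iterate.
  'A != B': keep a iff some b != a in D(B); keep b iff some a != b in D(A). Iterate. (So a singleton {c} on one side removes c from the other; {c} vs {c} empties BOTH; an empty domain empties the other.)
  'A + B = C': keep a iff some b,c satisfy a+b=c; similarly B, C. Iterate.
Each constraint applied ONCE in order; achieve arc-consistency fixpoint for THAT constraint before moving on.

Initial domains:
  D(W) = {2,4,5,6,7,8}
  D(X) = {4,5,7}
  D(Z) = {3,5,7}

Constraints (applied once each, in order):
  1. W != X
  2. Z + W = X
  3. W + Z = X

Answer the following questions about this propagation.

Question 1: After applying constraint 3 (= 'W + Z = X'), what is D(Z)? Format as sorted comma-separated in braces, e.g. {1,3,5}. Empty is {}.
Answer: {3,5}

Derivation:
Constraint 1 (W != X) on D(W)={2,4,5,6,7,8} D(X)={4,5,7}: no change
Constraint 2 (Z + W = X) on D(Z)={3,5,7} D(W)={2,4,5,6,7,8} D(X)={4,5,7}: Z {3,5,7}->{3,5}; W {2,4,5,6,7,8}->{2,4}; X {4,5,7}->{5,7}
Constraint 3 (W + Z = X) on D(W)={2,4} D(Z)={3,5} D(X)={5,7}: no change
So after constraint 3: D(Z) = {3,5}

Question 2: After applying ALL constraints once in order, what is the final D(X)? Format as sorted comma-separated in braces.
Constraint 1 (W != X) on D(W)={2,4,5,6,7,8} D(X)={4,5,7}: no change
Constraint 2 (Z + W = X) on D(Z)={3,5,7} D(W)={2,4,5,6,7,8} D(X)={4,5,7}: Z {3,5,7}->{3,5}; W {2,4,5,6,7,8}->{2,4}; X {4,5,7}->{5,7}
Constraint 3 (W + Z = X) on D(W)={2,4} D(Z)={3,5} D(X)={5,7}: no change
So after all 3 constraints: D(X) = {5,7}

Answer: {5,7}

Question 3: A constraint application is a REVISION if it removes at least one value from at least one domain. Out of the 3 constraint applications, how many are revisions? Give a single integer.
Constraint 1 (W != X) on D(W)={2,4,5,6,7,8} D(X)={4,5,7}: no change => not a revision
Constraint 2 (Z + W = X) on D(Z)={3,5,7} D(W)={2,4,5,6,7,8} D(X)={4,5,7}: Z {3,5,7}->{3,5}; W {2,4,5,6,7,8}->{2,4}; X {4,5,7}->{5,7} => REVISION
Constraint 3 (W + Z = X) on D(W)={2,4} D(Z)={3,5} D(X)={5,7}: no change => not a revision
Total revisions = 1

Answer: 1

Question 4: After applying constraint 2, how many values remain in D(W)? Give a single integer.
Answer: 2

Derivation:
Constraint 1 (W != X) on D(W)={2,4,5,6,7,8} D(X)={4,5,7}: no change
Constraint 2 (Z + W = X) on D(Z)={3,5,7} D(W)={2,4,5,6,7,8} D(X)={4,5,7}: Z {3,5,7}->{3,5}; W {2,4,5,6,7,8}->{2,4}; X {4,5,7}->{5,7}
So after constraint 2: D(W)={2,4}, size = 2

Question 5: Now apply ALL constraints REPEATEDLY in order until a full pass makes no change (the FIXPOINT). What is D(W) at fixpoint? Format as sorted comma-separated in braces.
Answer: {2,4}

Derivation:
pass 0 (initial): D(W)={2,4,5,6,7,8}
pass 1: W {2,4,5,6,7,8}->{2,4}; X {4,5,7}->{5,7}; Z {3,5,7}->{3,5}
pass 2: no change
Fixpoint after 2 passes: D(W) = {2,4}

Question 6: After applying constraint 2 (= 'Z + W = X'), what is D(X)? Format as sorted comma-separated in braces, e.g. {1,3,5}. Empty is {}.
Answer: {5,7}

Derivation:
Constraint 1 (W != X) on D(W)={2,4,5,6,7,8} D(X)={4,5,7}: no change
Constraint 2 (Z + W = X) on D(Z)={3,5,7} D(W)={2,4,5,6,7,8} D(X)={4,5,7}: Z {3,5,7}->{3,5}; W {2,4,5,6,7,8}->{2,4}; X {4,5,7}->{5,7}
So after constraint 2: D(X) = {5,7}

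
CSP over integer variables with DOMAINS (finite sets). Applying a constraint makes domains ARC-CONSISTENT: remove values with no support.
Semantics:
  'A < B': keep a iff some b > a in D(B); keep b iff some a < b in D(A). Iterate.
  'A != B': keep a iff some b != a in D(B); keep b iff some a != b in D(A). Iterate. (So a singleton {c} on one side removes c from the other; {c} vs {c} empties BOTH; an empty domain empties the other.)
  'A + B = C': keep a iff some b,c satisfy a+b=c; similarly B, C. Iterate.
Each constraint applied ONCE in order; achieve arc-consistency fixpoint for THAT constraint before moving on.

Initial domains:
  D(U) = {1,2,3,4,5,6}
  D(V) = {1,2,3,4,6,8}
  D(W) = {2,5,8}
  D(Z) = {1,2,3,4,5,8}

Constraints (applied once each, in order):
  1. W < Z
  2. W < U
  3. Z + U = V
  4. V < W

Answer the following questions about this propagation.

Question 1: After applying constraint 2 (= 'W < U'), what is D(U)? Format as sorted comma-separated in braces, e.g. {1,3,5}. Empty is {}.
Answer: {3,4,5,6}

Derivation:
Constraint 1 (W < Z) on D(W)={2,5,8} D(Z)={1,2,3,4,5,8}: W {2,5,8}->{2,5}; Z {1,2,3,4,5,8}->{3,4,5,8}
Constraint 2 (W < U) on D(W)={2,5} D(U)={1,2,3,4,5,6}: U {1,2,3,4,5,6}->{3,4,5,6}
So after constraint 2: D(U) = {3,4,5,6}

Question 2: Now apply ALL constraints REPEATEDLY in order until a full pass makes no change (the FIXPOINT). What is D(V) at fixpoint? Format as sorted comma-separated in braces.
Answer: {}

Derivation:
pass 0 (initial): D(V)={1,2,3,4,6,8}
pass 1: U {1,2,3,4,5,6}->{3,4,5}; V {1,2,3,4,6,8}->{}; W {2,5,8}->{}; Z {1,2,3,4,5,8}->{3,4,5}
pass 2: U {3,4,5}->{}; Z {3,4,5}->{}
pass 3: no change
Fixpoint after 3 passes: D(V) = {}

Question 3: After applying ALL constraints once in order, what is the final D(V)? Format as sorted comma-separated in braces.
Answer: {}

Derivation:
Constraint 1 (W < Z) on D(W)={2,5,8} D(Z)={1,2,3,4,5,8}: W {2,5,8}->{2,5}; Z {1,2,3,4,5,8}->{3,4,5,8}
Constraint 2 (W < U) on D(W)={2,5} D(U)={1,2,3,4,5,6}: U {1,2,3,4,5,6}->{3,4,5,6}
Constraint 3 (Z + U = V) on D(Z)={3,4,5,8} D(U)={3,4,5,6} D(V)={1,2,3,4,6,8}: Z {3,4,5,8}->{3,4,5}; U {3,4,5,6}->{3,4,5}; V {1,2,3,4,6,8}->{6,8}
Constraint 4 (V < W) on D(V)={6,8} D(W)={2,5}: V {6,8}->{}; W {2,5}->{}
So after all 4 constraints: D(V) = {}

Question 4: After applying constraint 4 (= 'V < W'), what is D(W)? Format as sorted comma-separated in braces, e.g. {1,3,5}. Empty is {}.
Answer: {}

Derivation:
Constraint 1 (W < Z) on D(W)={2,5,8} D(Z)={1,2,3,4,5,8}: W {2,5,8}->{2,5}; Z {1,2,3,4,5,8}->{3,4,5,8}
Constraint 2 (W < U) on D(W)={2,5} D(U)={1,2,3,4,5,6}: U {1,2,3,4,5,6}->{3,4,5,6}
Constraint 3 (Z + U = V) on D(Z)={3,4,5,8} D(U)={3,4,5,6} D(V)={1,2,3,4,6,8}: Z {3,4,5,8}->{3,4,5}; U {3,4,5,6}->{3,4,5}; V {1,2,3,4,6,8}->{6,8}
Constraint 4 (V < W) on D(V)={6,8} D(W)={2,5}: V {6,8}->{}; W {2,5}->{}
So after constraint 4: D(W) = {}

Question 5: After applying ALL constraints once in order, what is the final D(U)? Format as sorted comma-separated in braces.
Answer: {3,4,5}

Derivation:
Constraint 1 (W < Z) on D(W)={2,5,8} D(Z)={1,2,3,4,5,8}: W {2,5,8}->{2,5}; Z {1,2,3,4,5,8}->{3,4,5,8}
Constraint 2 (W < U) on D(W)={2,5} D(U)={1,2,3,4,5,6}: U {1,2,3,4,5,6}->{3,4,5,6}
Constraint 3 (Z + U = V) on D(Z)={3,4,5,8} D(U)={3,4,5,6} D(V)={1,2,3,4,6,8}: Z {3,4,5,8}->{3,4,5}; U {3,4,5,6}->{3,4,5}; V {1,2,3,4,6,8}->{6,8}
Constraint 4 (V < W) on D(V)={6,8} D(W)={2,5}: V {6,8}->{}; W {2,5}->{}
So after all 4 constraints: D(U) = {3,4,5}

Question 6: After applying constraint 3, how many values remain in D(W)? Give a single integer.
Constraint 1 (W < Z) on D(W)={2,5,8} D(Z)={1,2,3,4,5,8}: W {2,5,8}->{2,5}; Z {1,2,3,4,5,8}->{3,4,5,8}
Constraint 2 (W < U) on D(W)={2,5} D(U)={1,2,3,4,5,6}: U {1,2,3,4,5,6}->{3,4,5,6}
Constraint 3 (Z + U = V) on D(Z)={3,4,5,8} D(U)={3,4,5,6} D(V)={1,2,3,4,6,8}: Z {3,4,5,8}->{3,4,5}; U {3,4,5,6}->{3,4,5}; V {1,2,3,4,6,8}->{6,8}
So after constraint 3: D(W)={2,5}, size = 2

Answer: 2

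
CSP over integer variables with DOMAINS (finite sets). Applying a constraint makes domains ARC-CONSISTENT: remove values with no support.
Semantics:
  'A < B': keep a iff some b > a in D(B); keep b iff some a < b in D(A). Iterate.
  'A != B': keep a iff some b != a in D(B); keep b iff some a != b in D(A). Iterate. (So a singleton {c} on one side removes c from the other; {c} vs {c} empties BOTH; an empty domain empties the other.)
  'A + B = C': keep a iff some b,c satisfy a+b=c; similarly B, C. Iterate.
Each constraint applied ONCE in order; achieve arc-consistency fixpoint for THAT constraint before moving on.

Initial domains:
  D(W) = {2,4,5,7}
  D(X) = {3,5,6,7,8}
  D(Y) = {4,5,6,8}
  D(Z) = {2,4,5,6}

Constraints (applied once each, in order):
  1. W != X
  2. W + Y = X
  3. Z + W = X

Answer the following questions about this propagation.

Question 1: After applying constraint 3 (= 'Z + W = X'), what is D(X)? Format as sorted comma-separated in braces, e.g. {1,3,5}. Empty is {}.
Answer: {6,7,8}

Derivation:
Constraint 1 (W != X) on D(W)={2,4,5,7} D(X)={3,5,6,7,8}: no change
Constraint 2 (W + Y = X) on D(W)={2,4,5,7} D(Y)={4,5,6,8} D(X)={3,5,6,7,8}: W {2,4,5,7}->{2,4}; Y {4,5,6,8}->{4,5,6}; X {3,5,6,7,8}->{6,7,8}
Constraint 3 (Z + W = X) on D(Z)={2,4,5,6} D(W)={2,4} D(X)={6,7,8}: no change
So after constraint 3: D(X) = {6,7,8}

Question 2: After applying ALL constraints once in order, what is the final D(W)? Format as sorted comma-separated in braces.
Constraint 1 (W != X) on D(W)={2,4,5,7} D(X)={3,5,6,7,8}: no change
Constraint 2 (W + Y = X) on D(W)={2,4,5,7} D(Y)={4,5,6,8} D(X)={3,5,6,7,8}: W {2,4,5,7}->{2,4}; Y {4,5,6,8}->{4,5,6}; X {3,5,6,7,8}->{6,7,8}
Constraint 3 (Z + W = X) on D(Z)={2,4,5,6} D(W)={2,4} D(X)={6,7,8}: no change
So after all 3 constraints: D(W) = {2,4}

Answer: {2,4}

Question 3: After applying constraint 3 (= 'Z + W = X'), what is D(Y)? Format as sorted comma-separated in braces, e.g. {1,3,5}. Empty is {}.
Answer: {4,5,6}

Derivation:
Constraint 1 (W != X) on D(W)={2,4,5,7} D(X)={3,5,6,7,8}: no change
Constraint 2 (W + Y = X) on D(W)={2,4,5,7} D(Y)={4,5,6,8} D(X)={3,5,6,7,8}: W {2,4,5,7}->{2,4}; Y {4,5,6,8}->{4,5,6}; X {3,5,6,7,8}->{6,7,8}
Constraint 3 (Z + W = X) on D(Z)={2,4,5,6} D(W)={2,4} D(X)={6,7,8}: no change
So after constraint 3: D(Y) = {4,5,6}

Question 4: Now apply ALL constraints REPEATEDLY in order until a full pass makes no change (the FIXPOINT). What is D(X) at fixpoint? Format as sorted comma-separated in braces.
pass 0 (initial): D(X)={3,5,6,7,8}
pass 1: W {2,4,5,7}->{2,4}; X {3,5,6,7,8}->{6,7,8}; Y {4,5,6,8}->{4,5,6}
pass 2: no change
Fixpoint after 2 passes: D(X) = {6,7,8}

Answer: {6,7,8}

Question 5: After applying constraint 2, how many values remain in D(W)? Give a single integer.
Constraint 1 (W != X) on D(W)={2,4,5,7} D(X)={3,5,6,7,8}: no change
Constraint 2 (W + Y = X) on D(W)={2,4,5,7} D(Y)={4,5,6,8} D(X)={3,5,6,7,8}: W {2,4,5,7}->{2,4}; Y {4,5,6,8}->{4,5,6}; X {3,5,6,7,8}->{6,7,8}
So after constraint 2: D(W)={2,4}, size = 2

Answer: 2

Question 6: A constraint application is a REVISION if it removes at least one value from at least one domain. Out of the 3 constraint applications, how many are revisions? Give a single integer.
Answer: 1

Derivation:
Constraint 1 (W != X) on D(W)={2,4,5,7} D(X)={3,5,6,7,8}: no change => not a revision
Constraint 2 (W + Y = X) on D(W)={2,4,5,7} D(Y)={4,5,6,8} D(X)={3,5,6,7,8}: W {2,4,5,7}->{2,4}; Y {4,5,6,8}->{4,5,6}; X {3,5,6,7,8}->{6,7,8} => REVISION
Constraint 3 (Z + W = X) on D(Z)={2,4,5,6} D(W)={2,4} D(X)={6,7,8}: no change => not a revision
Total revisions = 1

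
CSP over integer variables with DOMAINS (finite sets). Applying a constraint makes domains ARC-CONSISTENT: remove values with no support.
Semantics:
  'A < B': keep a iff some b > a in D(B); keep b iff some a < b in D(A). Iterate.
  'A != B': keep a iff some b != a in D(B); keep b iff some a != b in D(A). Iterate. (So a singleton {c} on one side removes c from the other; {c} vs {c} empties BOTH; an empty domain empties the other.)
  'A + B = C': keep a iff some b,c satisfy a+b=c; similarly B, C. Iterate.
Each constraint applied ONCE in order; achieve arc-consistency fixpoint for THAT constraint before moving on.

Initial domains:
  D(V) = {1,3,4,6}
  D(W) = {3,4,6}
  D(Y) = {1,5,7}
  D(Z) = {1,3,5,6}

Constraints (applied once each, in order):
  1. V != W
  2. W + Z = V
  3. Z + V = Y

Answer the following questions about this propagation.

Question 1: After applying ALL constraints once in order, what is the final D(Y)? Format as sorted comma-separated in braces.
Constraint 1 (V != W) on D(V)={1,3,4,6} D(W)={3,4,6}: no change
Constraint 2 (W + Z = V) on D(W)={3,4,6} D(Z)={1,3,5,6} D(V)={1,3,4,6}: W {3,4,6}->{3}; Z {1,3,5,6}->{1,3}; V {1,3,4,6}->{4,6}
Constraint 3 (Z + V = Y) on D(Z)={1,3} D(V)={4,6} D(Y)={1,5,7}: Y {1,5,7}->{5,7}
So after all 3 constraints: D(Y) = {5,7}

Answer: {5,7}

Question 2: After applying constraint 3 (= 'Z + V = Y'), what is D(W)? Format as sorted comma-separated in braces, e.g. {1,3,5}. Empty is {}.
Constraint 1 (V != W) on D(V)={1,3,4,6} D(W)={3,4,6}: no change
Constraint 2 (W + Z = V) on D(W)={3,4,6} D(Z)={1,3,5,6} D(V)={1,3,4,6}: W {3,4,6}->{3}; Z {1,3,5,6}->{1,3}; V {1,3,4,6}->{4,6}
Constraint 3 (Z + V = Y) on D(Z)={1,3} D(V)={4,6} D(Y)={1,5,7}: Y {1,5,7}->{5,7}
So after constraint 3: D(W) = {3}

Answer: {3}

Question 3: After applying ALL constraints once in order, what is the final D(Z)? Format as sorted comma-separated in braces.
Constraint 1 (V != W) on D(V)={1,3,4,6} D(W)={3,4,6}: no change
Constraint 2 (W + Z = V) on D(W)={3,4,6} D(Z)={1,3,5,6} D(V)={1,3,4,6}: W {3,4,6}->{3}; Z {1,3,5,6}->{1,3}; V {1,3,4,6}->{4,6}
Constraint 3 (Z + V = Y) on D(Z)={1,3} D(V)={4,6} D(Y)={1,5,7}: Y {1,5,7}->{5,7}
So after all 3 constraints: D(Z) = {1,3}

Answer: {1,3}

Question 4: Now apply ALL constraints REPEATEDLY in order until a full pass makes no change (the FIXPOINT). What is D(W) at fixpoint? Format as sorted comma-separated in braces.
pass 0 (initial): D(W)={3,4,6}
pass 1: V {1,3,4,6}->{4,6}; W {3,4,6}->{3}; Y {1,5,7}->{5,7}; Z {1,3,5,6}->{1,3}
pass 2: no change
Fixpoint after 2 passes: D(W) = {3}

Answer: {3}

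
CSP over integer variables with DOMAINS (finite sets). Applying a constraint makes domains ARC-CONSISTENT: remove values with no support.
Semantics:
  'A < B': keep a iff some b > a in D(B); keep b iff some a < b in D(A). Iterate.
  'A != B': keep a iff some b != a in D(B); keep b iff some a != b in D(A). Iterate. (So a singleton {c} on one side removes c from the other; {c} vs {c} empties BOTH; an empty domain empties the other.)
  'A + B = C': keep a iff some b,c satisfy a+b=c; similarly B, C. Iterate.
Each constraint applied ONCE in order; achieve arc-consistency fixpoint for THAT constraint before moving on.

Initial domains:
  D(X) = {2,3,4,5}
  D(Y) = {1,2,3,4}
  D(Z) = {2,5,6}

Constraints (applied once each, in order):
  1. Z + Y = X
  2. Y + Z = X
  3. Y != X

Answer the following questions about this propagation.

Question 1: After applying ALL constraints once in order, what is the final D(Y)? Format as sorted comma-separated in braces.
Constraint 1 (Z + Y = X) on D(Z)={2,5,6} D(Y)={1,2,3,4} D(X)={2,3,4,5}: Z {2,5,6}->{2}; Y {1,2,3,4}->{1,2,3}; X {2,3,4,5}->{3,4,5}
Constraint 2 (Y + Z = X) on D(Y)={1,2,3} D(Z)={2} D(X)={3,4,5}: no change
Constraint 3 (Y != X) on D(Y)={1,2,3} D(X)={3,4,5}: no change
So after all 3 constraints: D(Y) = {1,2,3}

Answer: {1,2,3}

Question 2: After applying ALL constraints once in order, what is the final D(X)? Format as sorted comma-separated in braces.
Constraint 1 (Z + Y = X) on D(Z)={2,5,6} D(Y)={1,2,3,4} D(X)={2,3,4,5}: Z {2,5,6}->{2}; Y {1,2,3,4}->{1,2,3}; X {2,3,4,5}->{3,4,5}
Constraint 2 (Y + Z = X) on D(Y)={1,2,3} D(Z)={2} D(X)={3,4,5}: no change
Constraint 3 (Y != X) on D(Y)={1,2,3} D(X)={3,4,5}: no change
So after all 3 constraints: D(X) = {3,4,5}

Answer: {3,4,5}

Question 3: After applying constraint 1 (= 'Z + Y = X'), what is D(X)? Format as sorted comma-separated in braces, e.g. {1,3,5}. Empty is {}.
Answer: {3,4,5}

Derivation:
Constraint 1 (Z + Y = X) on D(Z)={2,5,6} D(Y)={1,2,3,4} D(X)={2,3,4,5}: Z {2,5,6}->{2}; Y {1,2,3,4}->{1,2,3}; X {2,3,4,5}->{3,4,5}
So after constraint 1: D(X) = {3,4,5}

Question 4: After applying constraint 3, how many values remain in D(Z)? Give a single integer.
Answer: 1

Derivation:
Constraint 1 (Z + Y = X) on D(Z)={2,5,6} D(Y)={1,2,3,4} D(X)={2,3,4,5}: Z {2,5,6}->{2}; Y {1,2,3,4}->{1,2,3}; X {2,3,4,5}->{3,4,5}
Constraint 2 (Y + Z = X) on D(Y)={1,2,3} D(Z)={2} D(X)={3,4,5}: no change
Constraint 3 (Y != X) on D(Y)={1,2,3} D(X)={3,4,5}: no change
So after constraint 3: D(Z)={2}, size = 1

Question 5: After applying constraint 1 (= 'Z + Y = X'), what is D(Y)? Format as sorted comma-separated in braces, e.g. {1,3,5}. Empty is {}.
Answer: {1,2,3}

Derivation:
Constraint 1 (Z + Y = X) on D(Z)={2,5,6} D(Y)={1,2,3,4} D(X)={2,3,4,5}: Z {2,5,6}->{2}; Y {1,2,3,4}->{1,2,3}; X {2,3,4,5}->{3,4,5}
So after constraint 1: D(Y) = {1,2,3}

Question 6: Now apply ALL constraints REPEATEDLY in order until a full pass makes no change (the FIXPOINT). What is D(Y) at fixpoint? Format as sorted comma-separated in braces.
pass 0 (initial): D(Y)={1,2,3,4}
pass 1: X {2,3,4,5}->{3,4,5}; Y {1,2,3,4}->{1,2,3}; Z {2,5,6}->{2}
pass 2: no change
Fixpoint after 2 passes: D(Y) = {1,2,3}

Answer: {1,2,3}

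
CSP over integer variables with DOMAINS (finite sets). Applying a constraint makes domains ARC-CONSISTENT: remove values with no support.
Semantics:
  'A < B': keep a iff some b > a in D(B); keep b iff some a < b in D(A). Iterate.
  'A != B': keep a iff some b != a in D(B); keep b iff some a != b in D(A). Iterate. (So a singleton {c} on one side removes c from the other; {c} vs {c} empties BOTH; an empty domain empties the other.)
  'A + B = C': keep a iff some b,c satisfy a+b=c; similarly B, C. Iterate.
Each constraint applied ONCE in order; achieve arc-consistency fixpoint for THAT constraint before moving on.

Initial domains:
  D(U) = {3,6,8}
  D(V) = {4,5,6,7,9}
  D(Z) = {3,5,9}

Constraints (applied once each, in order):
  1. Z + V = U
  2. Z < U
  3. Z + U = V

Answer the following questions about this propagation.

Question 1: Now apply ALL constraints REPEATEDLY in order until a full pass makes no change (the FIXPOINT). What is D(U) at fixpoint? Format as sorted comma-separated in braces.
pass 0 (initial): D(U)={3,6,8}
pass 1: U {3,6,8}->{}; V {4,5,6,7,9}->{}; Z {3,5,9}->{}
pass 2: no change
Fixpoint after 2 passes: D(U) = {}

Answer: {}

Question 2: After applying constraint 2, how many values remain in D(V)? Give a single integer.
Constraint 1 (Z + V = U) on D(Z)={3,5,9} D(V)={4,5,6,7,9} D(U)={3,6,8}: Z {3,5,9}->{3}; V {4,5,6,7,9}->{5}; U {3,6,8}->{8}
Constraint 2 (Z < U) on D(Z)={3} D(U)={8}: no change
So after constraint 2: D(V)={5}, size = 1

Answer: 1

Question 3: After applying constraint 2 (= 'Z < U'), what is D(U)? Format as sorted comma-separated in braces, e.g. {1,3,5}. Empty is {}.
Answer: {8}

Derivation:
Constraint 1 (Z + V = U) on D(Z)={3,5,9} D(V)={4,5,6,7,9} D(U)={3,6,8}: Z {3,5,9}->{3}; V {4,5,6,7,9}->{5}; U {3,6,8}->{8}
Constraint 2 (Z < U) on D(Z)={3} D(U)={8}: no change
So after constraint 2: D(U) = {8}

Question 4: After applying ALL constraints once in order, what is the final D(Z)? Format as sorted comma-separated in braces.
Constraint 1 (Z + V = U) on D(Z)={3,5,9} D(V)={4,5,6,7,9} D(U)={3,6,8}: Z {3,5,9}->{3}; V {4,5,6,7,9}->{5}; U {3,6,8}->{8}
Constraint 2 (Z < U) on D(Z)={3} D(U)={8}: no change
Constraint 3 (Z + U = V) on D(Z)={3} D(U)={8} D(V)={5}: Z {3}->{}; U {8}->{}; V {5}->{}
So after all 3 constraints: D(Z) = {}

Answer: {}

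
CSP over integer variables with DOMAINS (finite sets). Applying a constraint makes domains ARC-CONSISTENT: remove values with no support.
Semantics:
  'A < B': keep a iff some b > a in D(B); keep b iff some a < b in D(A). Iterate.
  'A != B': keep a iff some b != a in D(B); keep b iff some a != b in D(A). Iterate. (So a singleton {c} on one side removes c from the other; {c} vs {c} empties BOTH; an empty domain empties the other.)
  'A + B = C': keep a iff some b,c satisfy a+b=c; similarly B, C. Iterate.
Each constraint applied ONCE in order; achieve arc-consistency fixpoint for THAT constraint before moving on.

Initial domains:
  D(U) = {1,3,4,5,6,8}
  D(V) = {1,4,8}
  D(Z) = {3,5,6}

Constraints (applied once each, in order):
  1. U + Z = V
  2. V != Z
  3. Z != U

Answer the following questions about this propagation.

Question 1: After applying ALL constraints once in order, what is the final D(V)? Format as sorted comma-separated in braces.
Answer: {4,8}

Derivation:
Constraint 1 (U + Z = V) on D(U)={1,3,4,5,6,8} D(Z)={3,5,6} D(V)={1,4,8}: U {1,3,4,5,6,8}->{1,3,5}; Z {3,5,6}->{3,5}; V {1,4,8}->{4,8}
Constraint 2 (V != Z) on D(V)={4,8} D(Z)={3,5}: no change
Constraint 3 (Z != U) on D(Z)={3,5} D(U)={1,3,5}: no change
So after all 3 constraints: D(V) = {4,8}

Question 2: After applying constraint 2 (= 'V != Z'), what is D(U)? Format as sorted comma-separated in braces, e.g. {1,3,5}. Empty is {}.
Constraint 1 (U + Z = V) on D(U)={1,3,4,5,6,8} D(Z)={3,5,6} D(V)={1,4,8}: U {1,3,4,5,6,8}->{1,3,5}; Z {3,5,6}->{3,5}; V {1,4,8}->{4,8}
Constraint 2 (V != Z) on D(V)={4,8} D(Z)={3,5}: no change
So after constraint 2: D(U) = {1,3,5}

Answer: {1,3,5}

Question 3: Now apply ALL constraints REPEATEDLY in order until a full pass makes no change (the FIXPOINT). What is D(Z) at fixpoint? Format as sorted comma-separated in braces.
Answer: {3,5}

Derivation:
pass 0 (initial): D(Z)={3,5,6}
pass 1: U {1,3,4,5,6,8}->{1,3,5}; V {1,4,8}->{4,8}; Z {3,5,6}->{3,5}
pass 2: no change
Fixpoint after 2 passes: D(Z) = {3,5}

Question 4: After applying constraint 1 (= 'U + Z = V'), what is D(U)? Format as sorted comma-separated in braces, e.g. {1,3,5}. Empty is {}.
Constraint 1 (U + Z = V) on D(U)={1,3,4,5,6,8} D(Z)={3,5,6} D(V)={1,4,8}: U {1,3,4,5,6,8}->{1,3,5}; Z {3,5,6}->{3,5}; V {1,4,8}->{4,8}
So after constraint 1: D(U) = {1,3,5}

Answer: {1,3,5}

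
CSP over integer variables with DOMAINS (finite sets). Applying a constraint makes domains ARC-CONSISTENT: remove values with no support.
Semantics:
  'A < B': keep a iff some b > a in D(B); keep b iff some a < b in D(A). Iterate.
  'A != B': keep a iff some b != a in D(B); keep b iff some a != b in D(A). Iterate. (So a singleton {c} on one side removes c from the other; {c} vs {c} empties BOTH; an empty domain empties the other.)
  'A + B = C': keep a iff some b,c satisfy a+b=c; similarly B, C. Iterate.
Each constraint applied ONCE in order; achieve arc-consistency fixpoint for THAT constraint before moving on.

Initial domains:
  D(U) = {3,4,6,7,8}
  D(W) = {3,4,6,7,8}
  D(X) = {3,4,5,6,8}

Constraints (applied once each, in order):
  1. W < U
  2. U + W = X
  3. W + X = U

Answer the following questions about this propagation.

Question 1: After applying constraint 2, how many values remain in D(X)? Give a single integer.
Constraint 1 (W < U) on D(W)={3,4,6,7,8} D(U)={3,4,6,7,8}: W {3,4,6,7,8}->{3,4,6,7}; U {3,4,6,7,8}->{4,6,7,8}
Constraint 2 (U + W = X) on D(U)={4,6,7,8} D(W)={3,4,6,7} D(X)={3,4,5,6,8}: U {4,6,7,8}->{4}; W {3,4,6,7}->{4}; X {3,4,5,6,8}->{8}
So after constraint 2: D(X)={8}, size = 1

Answer: 1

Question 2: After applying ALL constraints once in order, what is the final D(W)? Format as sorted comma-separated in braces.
Constraint 1 (W < U) on D(W)={3,4,6,7,8} D(U)={3,4,6,7,8}: W {3,4,6,7,8}->{3,4,6,7}; U {3,4,6,7,8}->{4,6,7,8}
Constraint 2 (U + W = X) on D(U)={4,6,7,8} D(W)={3,4,6,7} D(X)={3,4,5,6,8}: U {4,6,7,8}->{4}; W {3,4,6,7}->{4}; X {3,4,5,6,8}->{8}
Constraint 3 (W + X = U) on D(W)={4} D(X)={8} D(U)={4}: W {4}->{}; X {8}->{}; U {4}->{}
So after all 3 constraints: D(W) = {}

Answer: {}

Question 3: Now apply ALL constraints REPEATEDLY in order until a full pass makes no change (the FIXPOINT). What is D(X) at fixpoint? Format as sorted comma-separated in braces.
pass 0 (initial): D(X)={3,4,5,6,8}
pass 1: U {3,4,6,7,8}->{}; W {3,4,6,7,8}->{}; X {3,4,5,6,8}->{}
pass 2: no change
Fixpoint after 2 passes: D(X) = {}

Answer: {}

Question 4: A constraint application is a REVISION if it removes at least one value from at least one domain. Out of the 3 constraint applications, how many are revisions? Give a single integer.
Constraint 1 (W < U) on D(W)={3,4,6,7,8} D(U)={3,4,6,7,8}: W {3,4,6,7,8}->{3,4,6,7}; U {3,4,6,7,8}->{4,6,7,8} => REVISION
Constraint 2 (U + W = X) on D(U)={4,6,7,8} D(W)={3,4,6,7} D(X)={3,4,5,6,8}: U {4,6,7,8}->{4}; W {3,4,6,7}->{4}; X {3,4,5,6,8}->{8} => REVISION
Constraint 3 (W + X = U) on D(W)={4} D(X)={8} D(U)={4}: W {4}->{}; X {8}->{}; U {4}->{} => REVISION
Total revisions = 3

Answer: 3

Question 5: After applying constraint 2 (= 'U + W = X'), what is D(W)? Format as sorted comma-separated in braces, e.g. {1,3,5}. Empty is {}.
Answer: {4}

Derivation:
Constraint 1 (W < U) on D(W)={3,4,6,7,8} D(U)={3,4,6,7,8}: W {3,4,6,7,8}->{3,4,6,7}; U {3,4,6,7,8}->{4,6,7,8}
Constraint 2 (U + W = X) on D(U)={4,6,7,8} D(W)={3,4,6,7} D(X)={3,4,5,6,8}: U {4,6,7,8}->{4}; W {3,4,6,7}->{4}; X {3,4,5,6,8}->{8}
So after constraint 2: D(W) = {4}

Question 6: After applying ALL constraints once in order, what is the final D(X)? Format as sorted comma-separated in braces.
Constraint 1 (W < U) on D(W)={3,4,6,7,8} D(U)={3,4,6,7,8}: W {3,4,6,7,8}->{3,4,6,7}; U {3,4,6,7,8}->{4,6,7,8}
Constraint 2 (U + W = X) on D(U)={4,6,7,8} D(W)={3,4,6,7} D(X)={3,4,5,6,8}: U {4,6,7,8}->{4}; W {3,4,6,7}->{4}; X {3,4,5,6,8}->{8}
Constraint 3 (W + X = U) on D(W)={4} D(X)={8} D(U)={4}: W {4}->{}; X {8}->{}; U {4}->{}
So after all 3 constraints: D(X) = {}

Answer: {}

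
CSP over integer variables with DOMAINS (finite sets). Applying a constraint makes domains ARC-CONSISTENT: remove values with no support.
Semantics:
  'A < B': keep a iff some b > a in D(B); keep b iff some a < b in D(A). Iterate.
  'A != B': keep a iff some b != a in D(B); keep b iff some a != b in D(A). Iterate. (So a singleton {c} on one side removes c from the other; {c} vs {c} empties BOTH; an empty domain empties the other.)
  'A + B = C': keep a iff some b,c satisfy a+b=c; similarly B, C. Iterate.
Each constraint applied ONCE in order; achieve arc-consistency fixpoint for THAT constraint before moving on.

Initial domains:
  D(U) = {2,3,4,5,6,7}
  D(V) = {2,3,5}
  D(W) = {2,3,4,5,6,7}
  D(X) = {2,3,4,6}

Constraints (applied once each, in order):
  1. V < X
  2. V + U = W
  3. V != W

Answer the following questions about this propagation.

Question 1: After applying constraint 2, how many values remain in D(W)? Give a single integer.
Constraint 1 (V < X) on D(V)={2,3,5} D(X)={2,3,4,6}: X {2,3,4,6}->{3,4,6}
Constraint 2 (V + U = W) on D(V)={2,3,5} D(U)={2,3,4,5,6,7} D(W)={2,3,4,5,6,7}: U {2,3,4,5,6,7}->{2,3,4,5}; W {2,3,4,5,6,7}->{4,5,6,7}
So after constraint 2: D(W)={4,5,6,7}, size = 4

Answer: 4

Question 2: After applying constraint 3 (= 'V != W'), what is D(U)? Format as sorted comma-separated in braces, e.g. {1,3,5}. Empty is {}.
Constraint 1 (V < X) on D(V)={2,3,5} D(X)={2,3,4,6}: X {2,3,4,6}->{3,4,6}
Constraint 2 (V + U = W) on D(V)={2,3,5} D(U)={2,3,4,5,6,7} D(W)={2,3,4,5,6,7}: U {2,3,4,5,6,7}->{2,3,4,5}; W {2,3,4,5,6,7}->{4,5,6,7}
Constraint 3 (V != W) on D(V)={2,3,5} D(W)={4,5,6,7}: no change
So after constraint 3: D(U) = {2,3,4,5}

Answer: {2,3,4,5}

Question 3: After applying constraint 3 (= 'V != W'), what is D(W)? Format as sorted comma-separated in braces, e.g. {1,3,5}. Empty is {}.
Constraint 1 (V < X) on D(V)={2,3,5} D(X)={2,3,4,6}: X {2,3,4,6}->{3,4,6}
Constraint 2 (V + U = W) on D(V)={2,3,5} D(U)={2,3,4,5,6,7} D(W)={2,3,4,5,6,7}: U {2,3,4,5,6,7}->{2,3,4,5}; W {2,3,4,5,6,7}->{4,5,6,7}
Constraint 3 (V != W) on D(V)={2,3,5} D(W)={4,5,6,7}: no change
So after constraint 3: D(W) = {4,5,6,7}

Answer: {4,5,6,7}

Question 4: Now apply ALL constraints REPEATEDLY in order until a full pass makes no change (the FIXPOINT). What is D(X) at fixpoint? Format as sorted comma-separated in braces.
Answer: {3,4,6}

Derivation:
pass 0 (initial): D(X)={2,3,4,6}
pass 1: U {2,3,4,5,6,7}->{2,3,4,5}; W {2,3,4,5,6,7}->{4,5,6,7}; X {2,3,4,6}->{3,4,6}
pass 2: no change
Fixpoint after 2 passes: D(X) = {3,4,6}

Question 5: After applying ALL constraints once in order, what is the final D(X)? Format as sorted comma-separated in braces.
Answer: {3,4,6}

Derivation:
Constraint 1 (V < X) on D(V)={2,3,5} D(X)={2,3,4,6}: X {2,3,4,6}->{3,4,6}
Constraint 2 (V + U = W) on D(V)={2,3,5} D(U)={2,3,4,5,6,7} D(W)={2,3,4,5,6,7}: U {2,3,4,5,6,7}->{2,3,4,5}; W {2,3,4,5,6,7}->{4,5,6,7}
Constraint 3 (V != W) on D(V)={2,3,5} D(W)={4,5,6,7}: no change
So after all 3 constraints: D(X) = {3,4,6}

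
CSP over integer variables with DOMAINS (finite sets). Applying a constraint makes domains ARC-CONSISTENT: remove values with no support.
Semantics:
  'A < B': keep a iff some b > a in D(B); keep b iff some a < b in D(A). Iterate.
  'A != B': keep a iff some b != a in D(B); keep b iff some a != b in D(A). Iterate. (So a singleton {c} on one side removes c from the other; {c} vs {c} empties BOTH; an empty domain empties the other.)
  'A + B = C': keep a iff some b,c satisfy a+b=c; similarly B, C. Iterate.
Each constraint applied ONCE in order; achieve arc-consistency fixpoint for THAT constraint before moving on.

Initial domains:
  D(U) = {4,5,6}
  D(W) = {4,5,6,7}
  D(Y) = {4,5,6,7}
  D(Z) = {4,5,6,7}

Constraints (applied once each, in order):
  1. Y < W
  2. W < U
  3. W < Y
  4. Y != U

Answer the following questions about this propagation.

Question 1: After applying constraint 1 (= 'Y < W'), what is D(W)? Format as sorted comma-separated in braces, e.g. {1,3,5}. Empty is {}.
Answer: {5,6,7}

Derivation:
Constraint 1 (Y < W) on D(Y)={4,5,6,7} D(W)={4,5,6,7}: Y {4,5,6,7}->{4,5,6}; W {4,5,6,7}->{5,6,7}
So after constraint 1: D(W) = {5,6,7}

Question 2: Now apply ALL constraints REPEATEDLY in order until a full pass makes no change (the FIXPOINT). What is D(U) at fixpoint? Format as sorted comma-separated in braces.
Answer: {}

Derivation:
pass 0 (initial): D(U)={4,5,6}
pass 1: U {4,5,6}->{}; W {4,5,6,7}->{5}; Y {4,5,6,7}->{}
pass 2: W {5}->{}
pass 3: no change
Fixpoint after 3 passes: D(U) = {}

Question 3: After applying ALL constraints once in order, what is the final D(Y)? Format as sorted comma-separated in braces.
Constraint 1 (Y < W) on D(Y)={4,5,6,7} D(W)={4,5,6,7}: Y {4,5,6,7}->{4,5,6}; W {4,5,6,7}->{5,6,7}
Constraint 2 (W < U) on D(W)={5,6,7} D(U)={4,5,6}: W {5,6,7}->{5}; U {4,5,6}->{6}
Constraint 3 (W < Y) on D(W)={5} D(Y)={4,5,6}: Y {4,5,6}->{6}
Constraint 4 (Y != U) on D(Y)={6} D(U)={6}: Y {6}->{}; U {6}->{}
So after all 4 constraints: D(Y) = {}

Answer: {}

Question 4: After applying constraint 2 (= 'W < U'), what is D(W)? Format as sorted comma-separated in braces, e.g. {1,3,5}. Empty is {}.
Constraint 1 (Y < W) on D(Y)={4,5,6,7} D(W)={4,5,6,7}: Y {4,5,6,7}->{4,5,6}; W {4,5,6,7}->{5,6,7}
Constraint 2 (W < U) on D(W)={5,6,7} D(U)={4,5,6}: W {5,6,7}->{5}; U {4,5,6}->{6}
So after constraint 2: D(W) = {5}

Answer: {5}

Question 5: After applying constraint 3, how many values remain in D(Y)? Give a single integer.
Answer: 1

Derivation:
Constraint 1 (Y < W) on D(Y)={4,5,6,7} D(W)={4,5,6,7}: Y {4,5,6,7}->{4,5,6}; W {4,5,6,7}->{5,6,7}
Constraint 2 (W < U) on D(W)={5,6,7} D(U)={4,5,6}: W {5,6,7}->{5}; U {4,5,6}->{6}
Constraint 3 (W < Y) on D(W)={5} D(Y)={4,5,6}: Y {4,5,6}->{6}
So after constraint 3: D(Y)={6}, size = 1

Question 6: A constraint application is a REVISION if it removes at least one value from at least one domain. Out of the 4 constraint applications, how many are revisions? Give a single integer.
Constraint 1 (Y < W) on D(Y)={4,5,6,7} D(W)={4,5,6,7}: Y {4,5,6,7}->{4,5,6}; W {4,5,6,7}->{5,6,7} => REVISION
Constraint 2 (W < U) on D(W)={5,6,7} D(U)={4,5,6}: W {5,6,7}->{5}; U {4,5,6}->{6} => REVISION
Constraint 3 (W < Y) on D(W)={5} D(Y)={4,5,6}: Y {4,5,6}->{6} => REVISION
Constraint 4 (Y != U) on D(Y)={6} D(U)={6}: Y {6}->{}; U {6}->{} => REVISION
Total revisions = 4

Answer: 4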